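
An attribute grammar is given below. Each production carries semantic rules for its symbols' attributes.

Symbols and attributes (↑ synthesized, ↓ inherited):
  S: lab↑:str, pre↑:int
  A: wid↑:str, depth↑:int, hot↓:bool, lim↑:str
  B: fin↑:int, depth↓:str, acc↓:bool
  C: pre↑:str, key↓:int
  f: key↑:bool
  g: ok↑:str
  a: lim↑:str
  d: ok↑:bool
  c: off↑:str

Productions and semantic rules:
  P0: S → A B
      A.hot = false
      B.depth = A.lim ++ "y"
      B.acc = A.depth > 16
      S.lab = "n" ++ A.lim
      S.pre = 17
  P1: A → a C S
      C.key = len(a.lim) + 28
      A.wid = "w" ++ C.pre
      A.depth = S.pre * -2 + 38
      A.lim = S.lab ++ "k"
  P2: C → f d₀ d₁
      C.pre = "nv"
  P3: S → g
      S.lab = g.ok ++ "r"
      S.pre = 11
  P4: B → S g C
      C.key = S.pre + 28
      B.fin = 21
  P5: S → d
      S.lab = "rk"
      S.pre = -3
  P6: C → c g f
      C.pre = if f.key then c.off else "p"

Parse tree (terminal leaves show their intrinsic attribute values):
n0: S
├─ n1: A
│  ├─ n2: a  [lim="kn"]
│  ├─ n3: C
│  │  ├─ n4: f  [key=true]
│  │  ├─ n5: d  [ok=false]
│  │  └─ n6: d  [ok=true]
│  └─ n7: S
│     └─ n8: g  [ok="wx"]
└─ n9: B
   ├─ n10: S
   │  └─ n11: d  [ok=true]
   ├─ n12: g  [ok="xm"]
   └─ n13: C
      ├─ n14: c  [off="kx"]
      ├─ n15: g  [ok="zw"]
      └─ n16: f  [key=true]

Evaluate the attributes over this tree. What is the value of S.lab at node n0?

1. n1.hot = false  [false]
2. n2.lim = "kn"  [terminal]
3. n3.key = 30  [len(a.lim) + 28]
4. n4.key = true  [terminal]
5. n5.ok = false  [terminal]
6. n6.ok = true  [terminal]
7. n3.pre = "nv"  ["nv"]
8. n8.ok = "wx"  [terminal]
9. n7.lab = "wxr"  [g.ok ++ "r"]
10. n7.pre = 11  [11]
11. n1.wid = "wnv"  ["w" ++ C.pre]
12. n1.depth = 16  [S.pre * -2 + 38]
13. n1.lim = "wxrk"  [S.lab ++ "k"]
14. n9.depth = "wxrky"  [A.lim ++ "y"]
15. n9.acc = false  [A.depth > 16]
16. n11.ok = true  [terminal]
17. n10.lab = "rk"  ["rk"]
18. n10.pre = -3  [-3]
19. n12.ok = "xm"  [terminal]
20. n13.key = 25  [S.pre + 28]
21. n14.off = "kx"  [terminal]
22. n15.ok = "zw"  [terminal]
23. n16.key = true  [terminal]
24. n13.pre = "kx"  [if f.key then c.off else "p"]
25. n9.fin = 21  [21]
26. n0.lab = "nwxrk"  ["n" ++ A.lim]
27. n0.pre = 17  [17]

"nwxrk"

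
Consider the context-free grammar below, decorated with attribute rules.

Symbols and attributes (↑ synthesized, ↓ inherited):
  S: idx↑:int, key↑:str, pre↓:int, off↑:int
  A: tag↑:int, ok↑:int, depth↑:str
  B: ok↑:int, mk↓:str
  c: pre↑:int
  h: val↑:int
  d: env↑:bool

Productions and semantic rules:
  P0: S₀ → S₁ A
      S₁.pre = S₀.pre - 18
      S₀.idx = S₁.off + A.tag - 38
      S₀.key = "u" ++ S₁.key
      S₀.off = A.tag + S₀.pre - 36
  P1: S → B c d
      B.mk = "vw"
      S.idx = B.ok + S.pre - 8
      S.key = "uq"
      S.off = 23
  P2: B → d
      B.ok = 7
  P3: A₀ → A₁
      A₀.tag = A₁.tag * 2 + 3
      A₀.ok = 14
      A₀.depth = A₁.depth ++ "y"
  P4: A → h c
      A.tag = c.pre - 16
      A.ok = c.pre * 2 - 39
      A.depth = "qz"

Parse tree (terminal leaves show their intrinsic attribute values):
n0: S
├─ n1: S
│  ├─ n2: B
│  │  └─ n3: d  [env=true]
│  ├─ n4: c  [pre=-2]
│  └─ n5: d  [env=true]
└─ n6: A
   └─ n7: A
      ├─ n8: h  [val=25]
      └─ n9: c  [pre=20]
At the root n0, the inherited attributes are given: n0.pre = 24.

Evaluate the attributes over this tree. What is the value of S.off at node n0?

1. n0.pre = 24  [given at root]
2. n1.pre = 6  [S₀.pre - 18]
3. n2.mk = "vw"  ["vw"]
4. n3.env = true  [terminal]
5. n2.ok = 7  [7]
6. n4.pre = -2  [terminal]
7. n5.env = true  [terminal]
8. n1.idx = 5  [B.ok + S.pre - 8]
9. n1.key = "uq"  ["uq"]
10. n1.off = 23  [23]
11. n8.val = 25  [terminal]
12. n9.pre = 20  [terminal]
13. n7.tag = 4  [c.pre - 16]
14. n7.ok = 1  [c.pre * 2 - 39]
15. n7.depth = "qz"  ["qz"]
16. n6.tag = 11  [A₁.tag * 2 + 3]
17. n6.ok = 14  [14]
18. n6.depth = "qzy"  [A₁.depth ++ "y"]
19. n0.idx = -4  [S₁.off + A.tag - 38]
20. n0.key = "uuq"  ["u" ++ S₁.key]
21. n0.off = -1  [A.tag + S₀.pre - 36]

-1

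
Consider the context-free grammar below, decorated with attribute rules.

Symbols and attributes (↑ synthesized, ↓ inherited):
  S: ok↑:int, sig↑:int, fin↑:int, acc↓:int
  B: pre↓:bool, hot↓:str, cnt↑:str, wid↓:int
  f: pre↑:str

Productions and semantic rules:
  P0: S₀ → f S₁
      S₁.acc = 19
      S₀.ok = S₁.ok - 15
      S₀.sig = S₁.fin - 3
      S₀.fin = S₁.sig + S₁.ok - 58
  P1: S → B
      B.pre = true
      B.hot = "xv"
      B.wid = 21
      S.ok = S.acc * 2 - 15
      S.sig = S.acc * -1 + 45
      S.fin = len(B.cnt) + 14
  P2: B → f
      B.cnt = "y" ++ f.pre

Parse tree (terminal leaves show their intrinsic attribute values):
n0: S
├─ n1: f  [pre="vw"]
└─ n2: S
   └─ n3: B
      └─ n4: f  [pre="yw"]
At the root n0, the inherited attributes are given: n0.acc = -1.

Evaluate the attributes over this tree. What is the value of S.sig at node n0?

14

1. n0.acc = -1  [given at root]
2. n1.pre = "vw"  [terminal]
3. n2.acc = 19  [19]
4. n3.pre = true  [true]
5. n3.hot = "xv"  ["xv"]
6. n3.wid = 21  [21]
7. n4.pre = "yw"  [terminal]
8. n3.cnt = "yyw"  ["y" ++ f.pre]
9. n2.ok = 23  [S.acc * 2 - 15]
10. n2.sig = 26  [S.acc * -1 + 45]
11. n2.fin = 17  [len(B.cnt) + 14]
12. n0.ok = 8  [S₁.ok - 15]
13. n0.sig = 14  [S₁.fin - 3]
14. n0.fin = -9  [S₁.sig + S₁.ok - 58]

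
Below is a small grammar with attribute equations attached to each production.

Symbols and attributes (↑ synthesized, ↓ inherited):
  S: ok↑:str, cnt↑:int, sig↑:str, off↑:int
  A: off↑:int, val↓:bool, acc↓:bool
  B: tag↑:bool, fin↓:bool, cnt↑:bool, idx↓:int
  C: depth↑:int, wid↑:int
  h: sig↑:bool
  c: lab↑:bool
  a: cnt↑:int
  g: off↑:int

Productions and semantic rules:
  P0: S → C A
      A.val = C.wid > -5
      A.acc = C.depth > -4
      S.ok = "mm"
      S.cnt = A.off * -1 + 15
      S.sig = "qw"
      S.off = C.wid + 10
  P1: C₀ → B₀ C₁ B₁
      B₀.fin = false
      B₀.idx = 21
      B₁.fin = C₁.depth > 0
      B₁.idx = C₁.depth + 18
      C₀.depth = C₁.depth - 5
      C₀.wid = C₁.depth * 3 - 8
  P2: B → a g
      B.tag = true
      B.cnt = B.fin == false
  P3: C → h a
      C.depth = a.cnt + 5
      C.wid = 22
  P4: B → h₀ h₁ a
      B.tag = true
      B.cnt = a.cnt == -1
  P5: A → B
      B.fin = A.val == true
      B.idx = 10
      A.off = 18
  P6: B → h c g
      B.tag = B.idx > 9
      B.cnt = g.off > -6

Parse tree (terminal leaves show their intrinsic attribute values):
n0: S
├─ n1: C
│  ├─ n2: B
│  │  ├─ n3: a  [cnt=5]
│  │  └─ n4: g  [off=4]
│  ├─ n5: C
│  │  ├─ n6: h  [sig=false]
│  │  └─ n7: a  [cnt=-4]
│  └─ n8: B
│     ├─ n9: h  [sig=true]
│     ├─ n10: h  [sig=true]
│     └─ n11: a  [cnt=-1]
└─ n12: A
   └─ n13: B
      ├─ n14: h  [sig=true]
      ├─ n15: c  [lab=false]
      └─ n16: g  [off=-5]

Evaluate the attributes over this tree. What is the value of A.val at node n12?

false

1. n2.fin = false  [false]
2. n2.idx = 21  [21]
3. n3.cnt = 5  [terminal]
4. n4.off = 4  [terminal]
5. n2.tag = true  [true]
6. n2.cnt = true  [B.fin == false]
7. n6.sig = false  [terminal]
8. n7.cnt = -4  [terminal]
9. n5.depth = 1  [a.cnt + 5]
10. n5.wid = 22  [22]
11. n8.fin = true  [C₁.depth > 0]
12. n8.idx = 19  [C₁.depth + 18]
13. n9.sig = true  [terminal]
14. n10.sig = true  [terminal]
15. n11.cnt = -1  [terminal]
16. n8.tag = true  [true]
17. n8.cnt = true  [a.cnt == -1]
18. n1.depth = -4  [C₁.depth - 5]
19. n1.wid = -5  [C₁.depth * 3 - 8]
20. n12.val = false  [C.wid > -5]
21. n12.acc = false  [C.depth > -4]
22. n13.fin = false  [A.val == true]
23. n13.idx = 10  [10]
24. n14.sig = true  [terminal]
25. n15.lab = false  [terminal]
26. n16.off = -5  [terminal]
27. n13.tag = true  [B.idx > 9]
28. n13.cnt = true  [g.off > -6]
29. n12.off = 18  [18]
30. n0.ok = "mm"  ["mm"]
31. n0.cnt = -3  [A.off * -1 + 15]
32. n0.sig = "qw"  ["qw"]
33. n0.off = 5  [C.wid + 10]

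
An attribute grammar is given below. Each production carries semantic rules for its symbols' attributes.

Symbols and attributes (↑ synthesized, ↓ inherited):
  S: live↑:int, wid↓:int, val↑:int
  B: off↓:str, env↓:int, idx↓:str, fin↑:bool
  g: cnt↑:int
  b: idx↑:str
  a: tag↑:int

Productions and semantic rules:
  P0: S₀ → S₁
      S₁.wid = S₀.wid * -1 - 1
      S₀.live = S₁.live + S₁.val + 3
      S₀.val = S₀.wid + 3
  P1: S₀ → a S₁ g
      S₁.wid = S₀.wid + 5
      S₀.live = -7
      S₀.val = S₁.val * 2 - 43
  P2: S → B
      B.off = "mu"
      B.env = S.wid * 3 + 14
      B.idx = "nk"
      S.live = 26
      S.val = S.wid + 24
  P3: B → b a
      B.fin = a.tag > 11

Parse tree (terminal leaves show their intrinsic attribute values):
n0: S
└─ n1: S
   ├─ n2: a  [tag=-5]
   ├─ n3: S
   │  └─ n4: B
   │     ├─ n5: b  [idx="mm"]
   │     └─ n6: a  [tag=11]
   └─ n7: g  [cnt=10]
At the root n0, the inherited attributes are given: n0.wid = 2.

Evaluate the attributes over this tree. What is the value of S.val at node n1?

1. n0.wid = 2  [given at root]
2. n1.wid = -3  [S₀.wid * -1 - 1]
3. n2.tag = -5  [terminal]
4. n3.wid = 2  [S₀.wid + 5]
5. n4.off = "mu"  ["mu"]
6. n4.env = 20  [S.wid * 3 + 14]
7. n4.idx = "nk"  ["nk"]
8. n5.idx = "mm"  [terminal]
9. n6.tag = 11  [terminal]
10. n4.fin = false  [a.tag > 11]
11. n3.live = 26  [26]
12. n3.val = 26  [S.wid + 24]
13. n7.cnt = 10  [terminal]
14. n1.live = -7  [-7]
15. n1.val = 9  [S₁.val * 2 - 43]
16. n0.live = 5  [S₁.live + S₁.val + 3]
17. n0.val = 5  [S₀.wid + 3]

9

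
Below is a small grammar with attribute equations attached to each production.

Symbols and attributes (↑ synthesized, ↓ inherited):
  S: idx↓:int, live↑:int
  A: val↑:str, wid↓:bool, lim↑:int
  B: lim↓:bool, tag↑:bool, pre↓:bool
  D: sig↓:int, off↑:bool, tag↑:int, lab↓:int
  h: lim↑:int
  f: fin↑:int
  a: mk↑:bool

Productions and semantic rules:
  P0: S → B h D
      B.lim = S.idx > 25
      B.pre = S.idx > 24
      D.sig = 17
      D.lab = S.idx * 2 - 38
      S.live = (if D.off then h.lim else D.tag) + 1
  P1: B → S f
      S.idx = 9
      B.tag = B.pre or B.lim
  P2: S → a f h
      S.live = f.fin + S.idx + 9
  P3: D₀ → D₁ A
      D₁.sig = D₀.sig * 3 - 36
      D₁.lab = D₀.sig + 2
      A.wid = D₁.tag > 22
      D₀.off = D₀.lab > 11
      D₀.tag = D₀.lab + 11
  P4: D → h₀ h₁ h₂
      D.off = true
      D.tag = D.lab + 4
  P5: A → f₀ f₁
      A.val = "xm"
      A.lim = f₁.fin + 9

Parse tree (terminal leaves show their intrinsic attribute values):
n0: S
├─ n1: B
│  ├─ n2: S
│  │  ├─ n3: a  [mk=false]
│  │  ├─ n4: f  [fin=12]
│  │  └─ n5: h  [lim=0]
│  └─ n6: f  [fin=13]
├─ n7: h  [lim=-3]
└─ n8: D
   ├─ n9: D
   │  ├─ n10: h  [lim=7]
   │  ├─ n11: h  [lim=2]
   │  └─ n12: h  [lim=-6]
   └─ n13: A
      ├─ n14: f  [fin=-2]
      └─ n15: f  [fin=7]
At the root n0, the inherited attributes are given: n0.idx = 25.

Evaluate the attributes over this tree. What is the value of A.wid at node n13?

true

1. n0.idx = 25  [given at root]
2. n1.lim = false  [S.idx > 25]
3. n1.pre = true  [S.idx > 24]
4. n2.idx = 9  [9]
5. n3.mk = false  [terminal]
6. n4.fin = 12  [terminal]
7. n5.lim = 0  [terminal]
8. n2.live = 30  [f.fin + S.idx + 9]
9. n6.fin = 13  [terminal]
10. n1.tag = true  [B.pre or B.lim]
11. n7.lim = -3  [terminal]
12. n8.sig = 17  [17]
13. n8.lab = 12  [S.idx * 2 - 38]
14. n9.sig = 15  [D₀.sig * 3 - 36]
15. n9.lab = 19  [D₀.sig + 2]
16. n10.lim = 7  [terminal]
17. n11.lim = 2  [terminal]
18. n12.lim = -6  [terminal]
19. n9.off = true  [true]
20. n9.tag = 23  [D.lab + 4]
21. n13.wid = true  [D₁.tag > 22]
22. n14.fin = -2  [terminal]
23. n15.fin = 7  [terminal]
24. n13.val = "xm"  ["xm"]
25. n13.lim = 16  [f₁.fin + 9]
26. n8.off = true  [D₀.lab > 11]
27. n8.tag = 23  [D₀.lab + 11]
28. n0.live = -2  [(if D.off then h.lim else D.tag) + 1]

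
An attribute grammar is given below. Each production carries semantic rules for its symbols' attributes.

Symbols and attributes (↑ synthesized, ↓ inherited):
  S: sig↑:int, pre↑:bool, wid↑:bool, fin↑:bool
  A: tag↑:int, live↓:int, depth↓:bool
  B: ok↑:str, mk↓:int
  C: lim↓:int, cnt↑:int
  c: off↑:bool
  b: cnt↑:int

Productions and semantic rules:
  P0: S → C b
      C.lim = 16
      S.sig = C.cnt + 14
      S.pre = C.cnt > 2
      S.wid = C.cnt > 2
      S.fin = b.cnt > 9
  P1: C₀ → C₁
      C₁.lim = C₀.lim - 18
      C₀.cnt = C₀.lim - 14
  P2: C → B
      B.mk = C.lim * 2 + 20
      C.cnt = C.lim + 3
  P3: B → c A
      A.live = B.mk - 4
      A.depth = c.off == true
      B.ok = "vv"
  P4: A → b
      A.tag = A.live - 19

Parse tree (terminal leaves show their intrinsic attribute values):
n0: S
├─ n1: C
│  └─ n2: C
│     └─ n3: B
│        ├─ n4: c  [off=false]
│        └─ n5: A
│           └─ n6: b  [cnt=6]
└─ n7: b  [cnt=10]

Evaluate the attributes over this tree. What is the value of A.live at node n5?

1. n1.lim = 16  [16]
2. n2.lim = -2  [C₀.lim - 18]
3. n3.mk = 16  [C.lim * 2 + 20]
4. n4.off = false  [terminal]
5. n5.live = 12  [B.mk - 4]
6. n5.depth = false  [c.off == true]
7. n6.cnt = 6  [terminal]
8. n5.tag = -7  [A.live - 19]
9. n3.ok = "vv"  ["vv"]
10. n2.cnt = 1  [C.lim + 3]
11. n1.cnt = 2  [C₀.lim - 14]
12. n7.cnt = 10  [terminal]
13. n0.sig = 16  [C.cnt + 14]
14. n0.pre = false  [C.cnt > 2]
15. n0.wid = false  [C.cnt > 2]
16. n0.fin = true  [b.cnt > 9]

12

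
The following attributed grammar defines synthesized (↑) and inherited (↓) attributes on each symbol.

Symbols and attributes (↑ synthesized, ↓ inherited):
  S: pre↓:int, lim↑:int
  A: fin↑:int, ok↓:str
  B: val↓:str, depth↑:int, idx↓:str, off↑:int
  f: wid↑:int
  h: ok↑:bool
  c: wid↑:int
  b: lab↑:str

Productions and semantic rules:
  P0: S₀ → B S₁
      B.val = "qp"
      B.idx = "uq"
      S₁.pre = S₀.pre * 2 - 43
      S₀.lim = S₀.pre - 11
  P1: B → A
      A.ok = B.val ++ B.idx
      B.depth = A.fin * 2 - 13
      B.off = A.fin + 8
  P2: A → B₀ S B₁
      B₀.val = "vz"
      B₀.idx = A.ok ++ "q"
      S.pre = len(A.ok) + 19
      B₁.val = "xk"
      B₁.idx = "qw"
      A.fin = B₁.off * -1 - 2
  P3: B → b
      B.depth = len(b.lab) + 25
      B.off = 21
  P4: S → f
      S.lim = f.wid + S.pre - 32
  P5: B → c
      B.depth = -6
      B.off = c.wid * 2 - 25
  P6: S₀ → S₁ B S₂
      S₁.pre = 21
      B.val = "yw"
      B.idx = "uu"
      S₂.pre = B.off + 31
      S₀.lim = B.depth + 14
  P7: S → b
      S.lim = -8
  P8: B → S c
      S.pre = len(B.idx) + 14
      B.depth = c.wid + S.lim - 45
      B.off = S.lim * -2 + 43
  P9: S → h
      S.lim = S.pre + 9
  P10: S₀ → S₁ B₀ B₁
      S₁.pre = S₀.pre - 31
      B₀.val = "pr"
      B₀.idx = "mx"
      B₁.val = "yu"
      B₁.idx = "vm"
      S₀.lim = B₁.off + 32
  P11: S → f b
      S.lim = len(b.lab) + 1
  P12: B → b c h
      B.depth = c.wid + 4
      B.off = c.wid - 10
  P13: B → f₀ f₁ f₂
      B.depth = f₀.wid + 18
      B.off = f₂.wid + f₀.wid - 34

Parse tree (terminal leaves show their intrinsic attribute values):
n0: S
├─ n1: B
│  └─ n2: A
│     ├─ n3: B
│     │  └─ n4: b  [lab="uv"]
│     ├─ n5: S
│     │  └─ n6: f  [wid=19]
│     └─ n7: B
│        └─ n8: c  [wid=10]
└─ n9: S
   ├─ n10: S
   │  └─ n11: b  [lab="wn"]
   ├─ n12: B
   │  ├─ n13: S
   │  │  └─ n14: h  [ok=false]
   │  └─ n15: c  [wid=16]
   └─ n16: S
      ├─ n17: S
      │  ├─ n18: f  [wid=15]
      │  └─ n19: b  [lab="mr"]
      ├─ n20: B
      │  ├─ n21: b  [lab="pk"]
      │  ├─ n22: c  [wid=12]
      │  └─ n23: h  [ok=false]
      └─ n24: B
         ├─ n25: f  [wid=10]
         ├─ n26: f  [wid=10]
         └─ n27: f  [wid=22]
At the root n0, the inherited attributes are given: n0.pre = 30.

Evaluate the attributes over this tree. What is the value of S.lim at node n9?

1. n0.pre = 30  [given at root]
2. n1.val = "qp"  ["qp"]
3. n1.idx = "uq"  ["uq"]
4. n2.ok = "qpuq"  [B.val ++ B.idx]
5. n3.val = "vz"  ["vz"]
6. n3.idx = "qpuqq"  [A.ok ++ "q"]
7. n4.lab = "uv"  [terminal]
8. n3.depth = 27  [len(b.lab) + 25]
9. n3.off = 21  [21]
10. n5.pre = 23  [len(A.ok) + 19]
11. n6.wid = 19  [terminal]
12. n5.lim = 10  [f.wid + S.pre - 32]
13. n7.val = "xk"  ["xk"]
14. n7.idx = "qw"  ["qw"]
15. n8.wid = 10  [terminal]
16. n7.depth = -6  [-6]
17. n7.off = -5  [c.wid * 2 - 25]
18. n2.fin = 3  [B₁.off * -1 - 2]
19. n1.depth = -7  [A.fin * 2 - 13]
20. n1.off = 11  [A.fin + 8]
21. n9.pre = 17  [S₀.pre * 2 - 43]
22. n10.pre = 21  [21]
23. n11.lab = "wn"  [terminal]
24. n10.lim = -8  [-8]
25. n12.val = "yw"  ["yw"]
26. n12.idx = "uu"  ["uu"]
27. n13.pre = 16  [len(B.idx) + 14]
28. n14.ok = false  [terminal]
29. n13.lim = 25  [S.pre + 9]
30. n15.wid = 16  [terminal]
31. n12.depth = -4  [c.wid + S.lim - 45]
32. n12.off = -7  [S.lim * -2 + 43]
33. n16.pre = 24  [B.off + 31]
34. n17.pre = -7  [S₀.pre - 31]
35. n18.wid = 15  [terminal]
36. n19.lab = "mr"  [terminal]
37. n17.lim = 3  [len(b.lab) + 1]
38. n20.val = "pr"  ["pr"]
39. n20.idx = "mx"  ["mx"]
40. n21.lab = "pk"  [terminal]
41. n22.wid = 12  [terminal]
42. n23.ok = false  [terminal]
43. n20.depth = 16  [c.wid + 4]
44. n20.off = 2  [c.wid - 10]
45. n24.val = "yu"  ["yu"]
46. n24.idx = "vm"  ["vm"]
47. n25.wid = 10  [terminal]
48. n26.wid = 10  [terminal]
49. n27.wid = 22  [terminal]
50. n24.depth = 28  [f₀.wid + 18]
51. n24.off = -2  [f₂.wid + f₀.wid - 34]
52. n16.lim = 30  [B₁.off + 32]
53. n9.lim = 10  [B.depth + 14]
54. n0.lim = 19  [S₀.pre - 11]

10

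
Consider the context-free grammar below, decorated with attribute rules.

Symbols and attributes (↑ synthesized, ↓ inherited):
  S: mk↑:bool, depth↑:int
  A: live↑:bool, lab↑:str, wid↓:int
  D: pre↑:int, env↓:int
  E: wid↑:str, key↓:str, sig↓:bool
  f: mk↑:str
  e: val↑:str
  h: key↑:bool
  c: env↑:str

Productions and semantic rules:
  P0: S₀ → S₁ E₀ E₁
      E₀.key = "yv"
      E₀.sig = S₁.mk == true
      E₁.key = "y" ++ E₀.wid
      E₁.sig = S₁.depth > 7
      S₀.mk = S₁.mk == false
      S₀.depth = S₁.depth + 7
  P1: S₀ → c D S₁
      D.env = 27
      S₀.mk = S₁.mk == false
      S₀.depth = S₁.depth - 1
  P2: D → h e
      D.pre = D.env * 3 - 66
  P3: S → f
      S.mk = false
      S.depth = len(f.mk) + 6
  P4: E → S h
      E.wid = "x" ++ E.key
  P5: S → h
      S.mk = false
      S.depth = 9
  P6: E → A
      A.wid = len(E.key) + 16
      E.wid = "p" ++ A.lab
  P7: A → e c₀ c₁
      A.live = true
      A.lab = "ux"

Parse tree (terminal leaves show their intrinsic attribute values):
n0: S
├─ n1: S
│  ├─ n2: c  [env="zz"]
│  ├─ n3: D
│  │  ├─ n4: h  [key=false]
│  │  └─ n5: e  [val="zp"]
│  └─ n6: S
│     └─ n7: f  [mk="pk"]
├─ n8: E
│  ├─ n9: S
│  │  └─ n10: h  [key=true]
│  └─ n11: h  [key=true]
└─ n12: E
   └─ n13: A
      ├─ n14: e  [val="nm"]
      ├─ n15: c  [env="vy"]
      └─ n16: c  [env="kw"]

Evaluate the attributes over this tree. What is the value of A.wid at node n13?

20

1. n2.env = "zz"  [terminal]
2. n3.env = 27  [27]
3. n4.key = false  [terminal]
4. n5.val = "zp"  [terminal]
5. n3.pre = 15  [D.env * 3 - 66]
6. n7.mk = "pk"  [terminal]
7. n6.mk = false  [false]
8. n6.depth = 8  [len(f.mk) + 6]
9. n1.mk = true  [S₁.mk == false]
10. n1.depth = 7  [S₁.depth - 1]
11. n8.key = "yv"  ["yv"]
12. n8.sig = true  [S₁.mk == true]
13. n10.key = true  [terminal]
14. n9.mk = false  [false]
15. n9.depth = 9  [9]
16. n11.key = true  [terminal]
17. n8.wid = "xyv"  ["x" ++ E.key]
18. n12.key = "yxyv"  ["y" ++ E₀.wid]
19. n12.sig = false  [S₁.depth > 7]
20. n13.wid = 20  [len(E.key) + 16]
21. n14.val = "nm"  [terminal]
22. n15.env = "vy"  [terminal]
23. n16.env = "kw"  [terminal]
24. n13.live = true  [true]
25. n13.lab = "ux"  ["ux"]
26. n12.wid = "pux"  ["p" ++ A.lab]
27. n0.mk = false  [S₁.mk == false]
28. n0.depth = 14  [S₁.depth + 7]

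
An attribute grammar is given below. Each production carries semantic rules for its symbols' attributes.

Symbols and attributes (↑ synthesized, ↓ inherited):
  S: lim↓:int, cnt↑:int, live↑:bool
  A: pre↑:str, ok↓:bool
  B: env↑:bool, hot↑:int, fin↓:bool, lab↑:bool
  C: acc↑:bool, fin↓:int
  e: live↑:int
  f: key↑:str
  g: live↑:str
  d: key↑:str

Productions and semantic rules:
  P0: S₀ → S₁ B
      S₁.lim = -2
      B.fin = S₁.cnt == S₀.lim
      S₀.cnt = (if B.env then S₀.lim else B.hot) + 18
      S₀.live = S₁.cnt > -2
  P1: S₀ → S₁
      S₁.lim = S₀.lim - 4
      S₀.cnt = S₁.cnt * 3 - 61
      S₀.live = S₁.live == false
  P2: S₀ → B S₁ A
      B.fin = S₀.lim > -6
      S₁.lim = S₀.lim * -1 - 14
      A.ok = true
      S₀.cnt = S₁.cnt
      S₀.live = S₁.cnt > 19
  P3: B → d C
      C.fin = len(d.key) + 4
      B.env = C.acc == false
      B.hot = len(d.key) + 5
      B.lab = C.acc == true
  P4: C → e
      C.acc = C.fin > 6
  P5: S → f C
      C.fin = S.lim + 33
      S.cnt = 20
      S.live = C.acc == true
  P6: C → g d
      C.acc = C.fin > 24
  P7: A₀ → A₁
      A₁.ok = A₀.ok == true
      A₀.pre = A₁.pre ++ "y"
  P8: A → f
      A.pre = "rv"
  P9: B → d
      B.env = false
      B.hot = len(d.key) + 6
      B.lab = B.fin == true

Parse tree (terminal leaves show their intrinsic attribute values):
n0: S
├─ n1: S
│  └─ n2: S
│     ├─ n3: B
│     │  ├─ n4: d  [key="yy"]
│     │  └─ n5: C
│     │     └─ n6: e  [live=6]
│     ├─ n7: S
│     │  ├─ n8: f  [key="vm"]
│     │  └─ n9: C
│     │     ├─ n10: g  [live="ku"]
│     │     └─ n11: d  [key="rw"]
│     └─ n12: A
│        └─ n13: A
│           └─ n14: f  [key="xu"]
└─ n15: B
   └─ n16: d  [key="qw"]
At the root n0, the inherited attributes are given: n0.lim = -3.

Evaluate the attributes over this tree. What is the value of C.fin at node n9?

1. n0.lim = -3  [given at root]
2. n1.lim = -2  [-2]
3. n2.lim = -6  [S₀.lim - 4]
4. n3.fin = false  [S₀.lim > -6]
5. n4.key = "yy"  [terminal]
6. n5.fin = 6  [len(d.key) + 4]
7. n6.live = 6  [terminal]
8. n5.acc = false  [C.fin > 6]
9. n3.env = true  [C.acc == false]
10. n3.hot = 7  [len(d.key) + 5]
11. n3.lab = false  [C.acc == true]
12. n7.lim = -8  [S₀.lim * -1 - 14]
13. n8.key = "vm"  [terminal]
14. n9.fin = 25  [S.lim + 33]
15. n10.live = "ku"  [terminal]
16. n11.key = "rw"  [terminal]
17. n9.acc = true  [C.fin > 24]
18. n7.cnt = 20  [20]
19. n7.live = true  [C.acc == true]
20. n12.ok = true  [true]
21. n13.ok = true  [A₀.ok == true]
22. n14.key = "xu"  [terminal]
23. n13.pre = "rv"  ["rv"]
24. n12.pre = "rvy"  [A₁.pre ++ "y"]
25. n2.cnt = 20  [S₁.cnt]
26. n2.live = true  [S₁.cnt > 19]
27. n1.cnt = -1  [S₁.cnt * 3 - 61]
28. n1.live = false  [S₁.live == false]
29. n15.fin = false  [S₁.cnt == S₀.lim]
30. n16.key = "qw"  [terminal]
31. n15.env = false  [false]
32. n15.hot = 8  [len(d.key) + 6]
33. n15.lab = false  [B.fin == true]
34. n0.cnt = 26  [(if B.env then S₀.lim else B.hot) + 18]
35. n0.live = true  [S₁.cnt > -2]

25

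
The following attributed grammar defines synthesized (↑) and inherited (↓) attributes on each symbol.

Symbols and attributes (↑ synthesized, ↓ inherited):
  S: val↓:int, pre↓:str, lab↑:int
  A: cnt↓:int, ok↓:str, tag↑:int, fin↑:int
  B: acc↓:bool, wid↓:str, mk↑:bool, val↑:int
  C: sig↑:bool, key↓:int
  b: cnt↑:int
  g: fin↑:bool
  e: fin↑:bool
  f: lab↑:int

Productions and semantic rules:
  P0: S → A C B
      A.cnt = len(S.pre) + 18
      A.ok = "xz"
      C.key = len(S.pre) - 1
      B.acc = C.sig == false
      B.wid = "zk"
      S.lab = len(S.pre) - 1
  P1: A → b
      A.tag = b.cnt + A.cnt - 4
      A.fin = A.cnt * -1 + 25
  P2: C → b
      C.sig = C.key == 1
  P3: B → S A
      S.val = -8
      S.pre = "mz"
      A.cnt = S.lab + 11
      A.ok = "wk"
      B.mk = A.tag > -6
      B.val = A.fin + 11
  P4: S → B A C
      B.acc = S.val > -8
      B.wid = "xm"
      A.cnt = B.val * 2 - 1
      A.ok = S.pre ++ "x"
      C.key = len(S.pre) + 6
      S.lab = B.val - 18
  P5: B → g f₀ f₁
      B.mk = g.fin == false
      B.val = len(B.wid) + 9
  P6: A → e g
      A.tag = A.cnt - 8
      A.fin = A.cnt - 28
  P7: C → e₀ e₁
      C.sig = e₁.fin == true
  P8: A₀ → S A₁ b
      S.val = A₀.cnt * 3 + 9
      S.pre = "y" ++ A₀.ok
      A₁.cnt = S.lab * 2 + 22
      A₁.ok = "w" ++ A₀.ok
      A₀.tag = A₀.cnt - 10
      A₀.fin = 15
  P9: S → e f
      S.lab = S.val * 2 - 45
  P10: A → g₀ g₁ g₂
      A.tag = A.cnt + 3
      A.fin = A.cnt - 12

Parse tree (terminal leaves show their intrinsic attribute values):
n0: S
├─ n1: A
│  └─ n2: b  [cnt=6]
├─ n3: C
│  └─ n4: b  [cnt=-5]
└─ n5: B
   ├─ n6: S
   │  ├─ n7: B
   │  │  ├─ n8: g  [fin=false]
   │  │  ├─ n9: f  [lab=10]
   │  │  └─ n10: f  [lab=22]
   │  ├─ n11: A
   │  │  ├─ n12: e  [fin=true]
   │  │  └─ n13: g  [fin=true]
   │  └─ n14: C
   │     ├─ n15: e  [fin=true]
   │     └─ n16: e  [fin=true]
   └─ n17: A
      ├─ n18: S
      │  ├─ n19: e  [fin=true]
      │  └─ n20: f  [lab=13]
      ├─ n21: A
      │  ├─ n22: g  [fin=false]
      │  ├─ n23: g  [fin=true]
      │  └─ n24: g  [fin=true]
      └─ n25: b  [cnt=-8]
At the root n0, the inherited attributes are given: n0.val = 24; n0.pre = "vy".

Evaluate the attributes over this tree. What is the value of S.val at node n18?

1. n0.val = 24  [given at root]
2. n0.pre = "vy"  [given at root]
3. n1.cnt = 20  [len(S.pre) + 18]
4. n1.ok = "xz"  ["xz"]
5. n2.cnt = 6  [terminal]
6. n1.tag = 22  [b.cnt + A.cnt - 4]
7. n1.fin = 5  [A.cnt * -1 + 25]
8. n3.key = 1  [len(S.pre) - 1]
9. n4.cnt = -5  [terminal]
10. n3.sig = true  [C.key == 1]
11. n5.acc = false  [C.sig == false]
12. n5.wid = "zk"  ["zk"]
13. n6.val = -8  [-8]
14. n6.pre = "mz"  ["mz"]
15. n7.acc = false  [S.val > -8]
16. n7.wid = "xm"  ["xm"]
17. n8.fin = false  [terminal]
18. n9.lab = 10  [terminal]
19. n10.lab = 22  [terminal]
20. n7.mk = true  [g.fin == false]
21. n7.val = 11  [len(B.wid) + 9]
22. n11.cnt = 21  [B.val * 2 - 1]
23. n11.ok = "mzx"  [S.pre ++ "x"]
24. n12.fin = true  [terminal]
25. n13.fin = true  [terminal]
26. n11.tag = 13  [A.cnt - 8]
27. n11.fin = -7  [A.cnt - 28]
28. n14.key = 8  [len(S.pre) + 6]
29. n15.fin = true  [terminal]
30. n16.fin = true  [terminal]
31. n14.sig = true  [e₁.fin == true]
32. n6.lab = -7  [B.val - 18]
33. n17.cnt = 4  [S.lab + 11]
34. n17.ok = "wk"  ["wk"]
35. n18.val = 21  [A₀.cnt * 3 + 9]
36. n18.pre = "ywk"  ["y" ++ A₀.ok]
37. n19.fin = true  [terminal]
38. n20.lab = 13  [terminal]
39. n18.lab = -3  [S.val * 2 - 45]
40. n21.cnt = 16  [S.lab * 2 + 22]
41. n21.ok = "wwk"  ["w" ++ A₀.ok]
42. n22.fin = false  [terminal]
43. n23.fin = true  [terminal]
44. n24.fin = true  [terminal]
45. n21.tag = 19  [A.cnt + 3]
46. n21.fin = 4  [A.cnt - 12]
47. n25.cnt = -8  [terminal]
48. n17.tag = -6  [A₀.cnt - 10]
49. n17.fin = 15  [15]
50. n5.mk = false  [A.tag > -6]
51. n5.val = 26  [A.fin + 11]
52. n0.lab = 1  [len(S.pre) - 1]

21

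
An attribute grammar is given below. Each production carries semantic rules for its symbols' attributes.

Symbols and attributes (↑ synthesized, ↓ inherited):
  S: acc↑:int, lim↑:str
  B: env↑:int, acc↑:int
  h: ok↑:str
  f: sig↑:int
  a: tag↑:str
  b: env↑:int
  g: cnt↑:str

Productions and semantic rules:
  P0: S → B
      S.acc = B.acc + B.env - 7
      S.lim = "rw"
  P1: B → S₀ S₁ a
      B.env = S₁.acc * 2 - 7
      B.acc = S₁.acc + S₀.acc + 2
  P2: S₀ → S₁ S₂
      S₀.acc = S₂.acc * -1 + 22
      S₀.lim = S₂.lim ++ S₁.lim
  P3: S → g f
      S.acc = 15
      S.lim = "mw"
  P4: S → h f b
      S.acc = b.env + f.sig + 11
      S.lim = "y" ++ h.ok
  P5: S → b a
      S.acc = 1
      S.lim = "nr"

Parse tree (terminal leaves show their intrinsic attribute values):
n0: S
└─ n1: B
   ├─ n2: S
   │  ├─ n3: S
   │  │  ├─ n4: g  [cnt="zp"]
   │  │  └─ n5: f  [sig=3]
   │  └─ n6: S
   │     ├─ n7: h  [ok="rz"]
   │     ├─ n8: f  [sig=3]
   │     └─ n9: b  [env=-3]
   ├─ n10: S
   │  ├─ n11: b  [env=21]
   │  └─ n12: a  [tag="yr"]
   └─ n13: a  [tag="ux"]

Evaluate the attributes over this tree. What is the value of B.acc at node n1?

1. n4.cnt = "zp"  [terminal]
2. n5.sig = 3  [terminal]
3. n3.acc = 15  [15]
4. n3.lim = "mw"  ["mw"]
5. n7.ok = "rz"  [terminal]
6. n8.sig = 3  [terminal]
7. n9.env = -3  [terminal]
8. n6.acc = 11  [b.env + f.sig + 11]
9. n6.lim = "yrz"  ["y" ++ h.ok]
10. n2.acc = 11  [S₂.acc * -1 + 22]
11. n2.lim = "yrzmw"  [S₂.lim ++ S₁.lim]
12. n11.env = 21  [terminal]
13. n12.tag = "yr"  [terminal]
14. n10.acc = 1  [1]
15. n10.lim = "nr"  ["nr"]
16. n13.tag = "ux"  [terminal]
17. n1.env = -5  [S₁.acc * 2 - 7]
18. n1.acc = 14  [S₁.acc + S₀.acc + 2]
19. n0.acc = 2  [B.acc + B.env - 7]
20. n0.lim = "rw"  ["rw"]

14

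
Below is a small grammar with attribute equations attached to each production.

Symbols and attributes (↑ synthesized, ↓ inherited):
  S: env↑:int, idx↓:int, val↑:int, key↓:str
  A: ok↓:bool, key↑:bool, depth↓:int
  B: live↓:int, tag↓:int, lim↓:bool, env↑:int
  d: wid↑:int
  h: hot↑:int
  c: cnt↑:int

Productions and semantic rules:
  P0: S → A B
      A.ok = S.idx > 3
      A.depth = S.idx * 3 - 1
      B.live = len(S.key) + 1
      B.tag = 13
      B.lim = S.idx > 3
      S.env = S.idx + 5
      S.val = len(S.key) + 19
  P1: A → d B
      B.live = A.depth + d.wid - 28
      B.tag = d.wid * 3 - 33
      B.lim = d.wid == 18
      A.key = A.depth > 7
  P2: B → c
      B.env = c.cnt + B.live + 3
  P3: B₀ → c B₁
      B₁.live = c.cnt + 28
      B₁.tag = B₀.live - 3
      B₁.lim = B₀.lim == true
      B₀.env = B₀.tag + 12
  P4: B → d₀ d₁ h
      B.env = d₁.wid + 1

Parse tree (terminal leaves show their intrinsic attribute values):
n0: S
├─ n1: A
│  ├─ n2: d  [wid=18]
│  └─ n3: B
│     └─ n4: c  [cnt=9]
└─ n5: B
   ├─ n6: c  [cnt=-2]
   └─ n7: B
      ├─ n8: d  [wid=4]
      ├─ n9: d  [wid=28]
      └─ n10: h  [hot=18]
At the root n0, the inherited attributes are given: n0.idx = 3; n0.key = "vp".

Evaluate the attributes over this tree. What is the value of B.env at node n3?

10

1. n0.idx = 3  [given at root]
2. n0.key = "vp"  [given at root]
3. n1.ok = false  [S.idx > 3]
4. n1.depth = 8  [S.idx * 3 - 1]
5. n2.wid = 18  [terminal]
6. n3.live = -2  [A.depth + d.wid - 28]
7. n3.tag = 21  [d.wid * 3 - 33]
8. n3.lim = true  [d.wid == 18]
9. n4.cnt = 9  [terminal]
10. n3.env = 10  [c.cnt + B.live + 3]
11. n1.key = true  [A.depth > 7]
12. n5.live = 3  [len(S.key) + 1]
13. n5.tag = 13  [13]
14. n5.lim = false  [S.idx > 3]
15. n6.cnt = -2  [terminal]
16. n7.live = 26  [c.cnt + 28]
17. n7.tag = 0  [B₀.live - 3]
18. n7.lim = false  [B₀.lim == true]
19. n8.wid = 4  [terminal]
20. n9.wid = 28  [terminal]
21. n10.hot = 18  [terminal]
22. n7.env = 29  [d₁.wid + 1]
23. n5.env = 25  [B₀.tag + 12]
24. n0.env = 8  [S.idx + 5]
25. n0.val = 21  [len(S.key) + 19]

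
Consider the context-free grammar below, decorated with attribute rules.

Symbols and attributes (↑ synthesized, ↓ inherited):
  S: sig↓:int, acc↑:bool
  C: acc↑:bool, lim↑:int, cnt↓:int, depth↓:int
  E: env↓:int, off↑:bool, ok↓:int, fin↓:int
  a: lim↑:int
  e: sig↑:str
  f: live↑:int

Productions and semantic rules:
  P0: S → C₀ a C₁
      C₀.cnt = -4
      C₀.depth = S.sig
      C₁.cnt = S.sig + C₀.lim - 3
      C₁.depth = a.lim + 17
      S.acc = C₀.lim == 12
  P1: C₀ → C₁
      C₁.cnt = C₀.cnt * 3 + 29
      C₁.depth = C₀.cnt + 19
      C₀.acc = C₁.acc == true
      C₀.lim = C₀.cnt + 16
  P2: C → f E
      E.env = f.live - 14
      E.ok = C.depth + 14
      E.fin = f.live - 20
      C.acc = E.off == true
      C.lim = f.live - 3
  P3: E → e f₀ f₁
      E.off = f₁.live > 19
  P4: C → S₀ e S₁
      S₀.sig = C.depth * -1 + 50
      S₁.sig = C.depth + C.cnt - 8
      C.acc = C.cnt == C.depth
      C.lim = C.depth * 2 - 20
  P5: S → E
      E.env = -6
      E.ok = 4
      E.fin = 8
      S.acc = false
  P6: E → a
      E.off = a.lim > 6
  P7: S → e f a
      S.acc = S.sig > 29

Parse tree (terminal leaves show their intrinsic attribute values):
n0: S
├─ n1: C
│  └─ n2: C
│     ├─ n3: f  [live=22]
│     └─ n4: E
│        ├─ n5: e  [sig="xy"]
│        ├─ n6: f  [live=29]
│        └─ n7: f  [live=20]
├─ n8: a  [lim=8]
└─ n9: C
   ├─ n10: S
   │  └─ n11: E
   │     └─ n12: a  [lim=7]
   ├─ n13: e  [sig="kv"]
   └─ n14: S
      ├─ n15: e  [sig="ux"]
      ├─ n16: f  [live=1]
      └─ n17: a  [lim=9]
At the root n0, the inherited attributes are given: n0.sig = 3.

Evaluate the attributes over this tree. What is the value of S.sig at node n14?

29

1. n0.sig = 3  [given at root]
2. n1.cnt = -4  [-4]
3. n1.depth = 3  [S.sig]
4. n2.cnt = 17  [C₀.cnt * 3 + 29]
5. n2.depth = 15  [C₀.cnt + 19]
6. n3.live = 22  [terminal]
7. n4.env = 8  [f.live - 14]
8. n4.ok = 29  [C.depth + 14]
9. n4.fin = 2  [f.live - 20]
10. n5.sig = "xy"  [terminal]
11. n6.live = 29  [terminal]
12. n7.live = 20  [terminal]
13. n4.off = true  [f₁.live > 19]
14. n2.acc = true  [E.off == true]
15. n2.lim = 19  [f.live - 3]
16. n1.acc = true  [C₁.acc == true]
17. n1.lim = 12  [C₀.cnt + 16]
18. n8.lim = 8  [terminal]
19. n9.cnt = 12  [S.sig + C₀.lim - 3]
20. n9.depth = 25  [a.lim + 17]
21. n10.sig = 25  [C.depth * -1 + 50]
22. n11.env = -6  [-6]
23. n11.ok = 4  [4]
24. n11.fin = 8  [8]
25. n12.lim = 7  [terminal]
26. n11.off = true  [a.lim > 6]
27. n10.acc = false  [false]
28. n13.sig = "kv"  [terminal]
29. n14.sig = 29  [C.depth + C.cnt - 8]
30. n15.sig = "ux"  [terminal]
31. n16.live = 1  [terminal]
32. n17.lim = 9  [terminal]
33. n14.acc = false  [S.sig > 29]
34. n9.acc = false  [C.cnt == C.depth]
35. n9.lim = 30  [C.depth * 2 - 20]
36. n0.acc = true  [C₀.lim == 12]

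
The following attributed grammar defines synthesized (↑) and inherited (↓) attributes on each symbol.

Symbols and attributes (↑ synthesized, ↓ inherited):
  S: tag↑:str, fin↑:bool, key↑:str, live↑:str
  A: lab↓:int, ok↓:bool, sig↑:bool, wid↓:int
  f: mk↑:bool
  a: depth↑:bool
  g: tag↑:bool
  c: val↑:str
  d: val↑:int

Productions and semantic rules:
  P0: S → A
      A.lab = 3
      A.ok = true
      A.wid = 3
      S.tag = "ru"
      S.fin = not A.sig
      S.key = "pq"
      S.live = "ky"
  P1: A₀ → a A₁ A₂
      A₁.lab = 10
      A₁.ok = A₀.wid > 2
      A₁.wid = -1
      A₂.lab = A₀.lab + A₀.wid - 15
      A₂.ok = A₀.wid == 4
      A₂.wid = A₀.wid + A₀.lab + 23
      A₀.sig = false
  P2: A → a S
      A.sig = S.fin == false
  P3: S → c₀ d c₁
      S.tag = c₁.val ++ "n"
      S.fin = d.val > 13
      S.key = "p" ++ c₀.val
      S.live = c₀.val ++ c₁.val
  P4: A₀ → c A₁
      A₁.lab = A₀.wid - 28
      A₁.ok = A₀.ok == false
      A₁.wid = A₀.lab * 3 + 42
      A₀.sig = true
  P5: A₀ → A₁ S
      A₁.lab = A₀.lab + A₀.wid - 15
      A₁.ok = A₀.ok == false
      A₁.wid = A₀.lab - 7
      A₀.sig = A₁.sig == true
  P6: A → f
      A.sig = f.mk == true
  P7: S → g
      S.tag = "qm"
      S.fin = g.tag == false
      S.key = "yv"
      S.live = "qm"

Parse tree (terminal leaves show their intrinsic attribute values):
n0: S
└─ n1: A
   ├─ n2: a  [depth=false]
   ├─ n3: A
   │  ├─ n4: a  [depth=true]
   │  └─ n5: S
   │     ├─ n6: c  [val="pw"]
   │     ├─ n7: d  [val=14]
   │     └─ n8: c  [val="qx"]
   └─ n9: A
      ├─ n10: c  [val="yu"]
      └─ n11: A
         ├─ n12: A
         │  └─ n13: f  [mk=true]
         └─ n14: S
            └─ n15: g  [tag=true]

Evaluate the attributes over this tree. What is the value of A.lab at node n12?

1. n1.lab = 3  [3]
2. n1.ok = true  [true]
3. n1.wid = 3  [3]
4. n2.depth = false  [terminal]
5. n3.lab = 10  [10]
6. n3.ok = true  [A₀.wid > 2]
7. n3.wid = -1  [-1]
8. n4.depth = true  [terminal]
9. n6.val = "pw"  [terminal]
10. n7.val = 14  [terminal]
11. n8.val = "qx"  [terminal]
12. n5.tag = "qxn"  [c₁.val ++ "n"]
13. n5.fin = true  [d.val > 13]
14. n5.key = "ppw"  ["p" ++ c₀.val]
15. n5.live = "pwqx"  [c₀.val ++ c₁.val]
16. n3.sig = false  [S.fin == false]
17. n9.lab = -9  [A₀.lab + A₀.wid - 15]
18. n9.ok = false  [A₀.wid == 4]
19. n9.wid = 29  [A₀.wid + A₀.lab + 23]
20. n10.val = "yu"  [terminal]
21. n11.lab = 1  [A₀.wid - 28]
22. n11.ok = true  [A₀.ok == false]
23. n11.wid = 15  [A₀.lab * 3 + 42]
24. n12.lab = 1  [A₀.lab + A₀.wid - 15]
25. n12.ok = false  [A₀.ok == false]
26. n12.wid = -6  [A₀.lab - 7]
27. n13.mk = true  [terminal]
28. n12.sig = true  [f.mk == true]
29. n15.tag = true  [terminal]
30. n14.tag = "qm"  ["qm"]
31. n14.fin = false  [g.tag == false]
32. n14.key = "yv"  ["yv"]
33. n14.live = "qm"  ["qm"]
34. n11.sig = true  [A₁.sig == true]
35. n9.sig = true  [true]
36. n1.sig = false  [false]
37. n0.tag = "ru"  ["ru"]
38. n0.fin = true  [not A.sig]
39. n0.key = "pq"  ["pq"]
40. n0.live = "ky"  ["ky"]

1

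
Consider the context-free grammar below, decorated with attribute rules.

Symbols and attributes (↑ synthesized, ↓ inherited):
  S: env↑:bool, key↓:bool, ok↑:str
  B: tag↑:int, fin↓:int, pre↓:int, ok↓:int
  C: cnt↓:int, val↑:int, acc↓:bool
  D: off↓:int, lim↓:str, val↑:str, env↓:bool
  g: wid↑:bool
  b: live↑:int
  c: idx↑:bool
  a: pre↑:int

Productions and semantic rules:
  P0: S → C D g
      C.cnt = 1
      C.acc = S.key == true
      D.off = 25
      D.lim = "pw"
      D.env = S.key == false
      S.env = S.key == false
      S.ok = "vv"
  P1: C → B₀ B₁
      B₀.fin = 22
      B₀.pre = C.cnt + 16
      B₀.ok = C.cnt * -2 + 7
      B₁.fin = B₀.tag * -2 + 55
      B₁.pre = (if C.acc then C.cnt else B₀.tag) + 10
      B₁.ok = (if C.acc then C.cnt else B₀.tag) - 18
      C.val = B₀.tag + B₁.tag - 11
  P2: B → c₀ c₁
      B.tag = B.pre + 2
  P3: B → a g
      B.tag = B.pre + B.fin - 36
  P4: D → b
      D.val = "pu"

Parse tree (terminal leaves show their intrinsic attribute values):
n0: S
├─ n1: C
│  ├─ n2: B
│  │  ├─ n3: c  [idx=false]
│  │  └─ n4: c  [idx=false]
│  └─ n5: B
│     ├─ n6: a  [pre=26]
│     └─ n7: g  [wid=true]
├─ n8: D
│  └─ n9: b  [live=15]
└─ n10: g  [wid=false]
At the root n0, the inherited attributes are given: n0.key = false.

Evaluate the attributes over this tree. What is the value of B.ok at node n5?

1. n0.key = false  [given at root]
2. n1.cnt = 1  [1]
3. n1.acc = false  [S.key == true]
4. n2.fin = 22  [22]
5. n2.pre = 17  [C.cnt + 16]
6. n2.ok = 5  [C.cnt * -2 + 7]
7. n3.idx = false  [terminal]
8. n4.idx = false  [terminal]
9. n2.tag = 19  [B.pre + 2]
10. n5.fin = 17  [B₀.tag * -2 + 55]
11. n5.pre = 29  [(if C.acc then C.cnt else B₀.tag) + 10]
12. n5.ok = 1  [(if C.acc then C.cnt else B₀.tag) - 18]
13. n6.pre = 26  [terminal]
14. n7.wid = true  [terminal]
15. n5.tag = 10  [B.pre + B.fin - 36]
16. n1.val = 18  [B₀.tag + B₁.tag - 11]
17. n8.off = 25  [25]
18. n8.lim = "pw"  ["pw"]
19. n8.env = true  [S.key == false]
20. n9.live = 15  [terminal]
21. n8.val = "pu"  ["pu"]
22. n10.wid = false  [terminal]
23. n0.env = true  [S.key == false]
24. n0.ok = "vv"  ["vv"]

1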